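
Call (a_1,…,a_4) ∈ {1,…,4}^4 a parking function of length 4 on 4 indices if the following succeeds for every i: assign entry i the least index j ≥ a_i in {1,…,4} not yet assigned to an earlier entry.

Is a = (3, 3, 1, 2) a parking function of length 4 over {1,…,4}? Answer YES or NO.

Order a: b = (1, 2, 3, 3).
  b_1=1 ≤ 1
  b_2=2 ≤ 2
  b_3=3 ≤ 3
  b_4=3 ≤ 4
All bounds hold ⇒ YES

YES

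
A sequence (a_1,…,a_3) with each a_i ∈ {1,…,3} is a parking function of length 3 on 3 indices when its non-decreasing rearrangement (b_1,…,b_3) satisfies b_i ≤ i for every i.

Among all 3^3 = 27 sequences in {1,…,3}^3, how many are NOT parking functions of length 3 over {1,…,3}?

|PF| = (3+1−3)·(3+1)^{3−1} = 1 · 16 = 16 (Konheim–Weiss)
Check (3,3,2) → sorted (2,3,3): b_1=2>1, not a PF.
3^3 − 16 = 27 − 16 = 11

11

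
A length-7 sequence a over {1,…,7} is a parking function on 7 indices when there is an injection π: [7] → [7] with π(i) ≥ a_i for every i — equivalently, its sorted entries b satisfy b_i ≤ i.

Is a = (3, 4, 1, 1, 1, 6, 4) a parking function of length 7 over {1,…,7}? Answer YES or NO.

YES

Rearranged: b = (1, 1, 1, 3, 4, 4, 6).
  b_1=1 ≤ 1
  b_2=1 ≤ 2
  b_3=1 ≤ 3
  b_4=3 ≤ 4
  b_5=4 ≤ 5
  b_6=4 ≤ 6
  b_7=6 ≤ 7
All bounds hold ⇒ YES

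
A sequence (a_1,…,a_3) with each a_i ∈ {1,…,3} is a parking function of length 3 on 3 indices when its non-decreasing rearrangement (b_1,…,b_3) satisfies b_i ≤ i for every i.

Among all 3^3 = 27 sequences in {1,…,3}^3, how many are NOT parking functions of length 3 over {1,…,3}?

|PF(3,3)| = 1·4^2 = 1 · 16 = 16 (Pollak)
One tuple (3,2,2) → sorted (2,2,3): b_1=2>1, not a PF.
3^3 − 16 = 27 − 16 = 11

11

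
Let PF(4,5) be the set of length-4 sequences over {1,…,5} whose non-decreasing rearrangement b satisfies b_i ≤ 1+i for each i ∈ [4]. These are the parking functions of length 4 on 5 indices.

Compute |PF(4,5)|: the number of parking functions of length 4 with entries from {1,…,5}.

|PF| = 2·6^3 = 2·216 = 432 (Pollak)
E.g. (2,5,1,4) → sorted (1,2,4,5): b_i ≤ 1+i ∀i, a PF.

432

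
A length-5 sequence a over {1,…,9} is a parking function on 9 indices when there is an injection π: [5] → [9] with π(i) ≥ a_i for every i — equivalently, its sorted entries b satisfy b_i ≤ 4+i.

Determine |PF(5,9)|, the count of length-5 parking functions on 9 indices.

|PF(5,9)| = (9+1−5)·(9+1)^{5−1} = 5·10000 = 50000 (Konheim–Weiss)
One tuple (6,5,5,3,2) → sorted (2,3,5,5,6): b_i ≤ 4+i ∀i, a PF.

50000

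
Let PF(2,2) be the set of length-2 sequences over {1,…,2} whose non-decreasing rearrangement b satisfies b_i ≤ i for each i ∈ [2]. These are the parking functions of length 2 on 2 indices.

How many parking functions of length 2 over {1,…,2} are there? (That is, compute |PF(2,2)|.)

3

Count = (2−2+1)·(2+1)^(2−1) = 1·3 = 3 (Pollak)
Example (2,1) → sorted (1,2): b_i ≤ i ∀i, a PF.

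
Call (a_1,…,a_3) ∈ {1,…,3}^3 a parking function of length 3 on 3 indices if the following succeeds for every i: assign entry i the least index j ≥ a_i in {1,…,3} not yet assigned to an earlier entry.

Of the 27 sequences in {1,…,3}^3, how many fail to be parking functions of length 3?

|PF(3,3)| = (3+1−3)·(3+1)^{3−1} = 1·16 = 16 [KW]
One tuple (1,3,3) → sorted (1,3,3): b_2=3>2, not a PF.
3^3 − 16 = 27 − 16 = 11

11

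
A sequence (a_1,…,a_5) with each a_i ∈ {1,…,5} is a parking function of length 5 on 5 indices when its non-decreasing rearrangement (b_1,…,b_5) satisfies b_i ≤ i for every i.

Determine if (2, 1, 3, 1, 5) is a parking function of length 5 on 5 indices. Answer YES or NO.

YES

Rearranged: b = (1, 1, 2, 3, 5).
  b_1=1 ≤ 1
  b_2=1 ≤ 2
  b_3=2 ≤ 3
  b_4=3 ≤ 4
  b_5=5 ≤ 5
All bounds hold ⇒ YES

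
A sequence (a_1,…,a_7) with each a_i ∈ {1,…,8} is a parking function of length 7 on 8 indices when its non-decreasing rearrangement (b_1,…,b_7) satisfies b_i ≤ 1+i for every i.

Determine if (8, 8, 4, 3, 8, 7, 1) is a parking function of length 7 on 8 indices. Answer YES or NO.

NO

Rearranged: b = (1, 3, 4, 7, 8, 8, 8).
  b_1=1 ≤ 2
  b_2=3 ≤ 3
  b_3=4 ≤ 4
  b_4=7 > 5
  fails at i=4 ⇒ NO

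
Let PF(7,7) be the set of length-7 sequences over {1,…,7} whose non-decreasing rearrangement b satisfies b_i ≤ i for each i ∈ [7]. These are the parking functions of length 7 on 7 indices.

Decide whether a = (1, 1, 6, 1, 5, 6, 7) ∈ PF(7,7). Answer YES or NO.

NO

Sorted: b = (1, 1, 1, 5, 6, 6, 7).
  b_1=1 ≤ 1
  b_2=1 ≤ 2
  b_3=1 ≤ 3
  b_4=5 > 4
  fails at i=4 ⇒ NO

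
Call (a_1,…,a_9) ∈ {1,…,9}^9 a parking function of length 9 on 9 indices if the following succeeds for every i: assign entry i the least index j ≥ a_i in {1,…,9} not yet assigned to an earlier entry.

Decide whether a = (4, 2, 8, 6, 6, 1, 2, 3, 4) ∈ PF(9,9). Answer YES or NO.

Sorted: b = (1, 2, 2, 3, 4, 4, 6, 6, 8).
  b_1=1 ≤ 1
  b_2=2 ≤ 2
  b_3=2 ≤ 3
  b_4=3 ≤ 4
  b_5=4 ≤ 5
  b_6=4 ≤ 6
  b_7=6 ≤ 7
  b_8=6 ≤ 8
  b_9=8 ≤ 9
All bounds hold ⇒ YES

YES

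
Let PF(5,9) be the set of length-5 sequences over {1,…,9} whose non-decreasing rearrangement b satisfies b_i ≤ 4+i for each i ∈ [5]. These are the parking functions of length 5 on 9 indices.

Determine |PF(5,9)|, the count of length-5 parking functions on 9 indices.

#PF = 5·10^4 = 5×10000 = 50000 [KW]
Example (2,5,5,5,1) → sorted (1,2,5,5,5): b_i ≤ 4+i ∀i, a PF.

50000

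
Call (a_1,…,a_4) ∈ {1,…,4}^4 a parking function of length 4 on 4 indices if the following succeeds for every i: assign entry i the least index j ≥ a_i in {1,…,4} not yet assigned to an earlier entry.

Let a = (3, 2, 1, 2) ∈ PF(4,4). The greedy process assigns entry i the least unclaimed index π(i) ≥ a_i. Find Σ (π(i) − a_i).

2

Σπ = 10 ({1..4} each once); Σa = 3+2+1+2 = 8; disp = 10−8 = 2.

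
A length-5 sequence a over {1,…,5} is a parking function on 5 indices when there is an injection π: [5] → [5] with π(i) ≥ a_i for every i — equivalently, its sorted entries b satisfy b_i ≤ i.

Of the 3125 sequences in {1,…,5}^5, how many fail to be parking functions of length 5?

1829

#PF = (6−5)·6^(5−1) = 1 · 1296 = 1296 (Konheim–Weiss)
Example (2,4,5,4,3) → sorted (2,3,4,4,5): b_1=2>1, not a PF.
So 3125 − 1296 = 1829 fail.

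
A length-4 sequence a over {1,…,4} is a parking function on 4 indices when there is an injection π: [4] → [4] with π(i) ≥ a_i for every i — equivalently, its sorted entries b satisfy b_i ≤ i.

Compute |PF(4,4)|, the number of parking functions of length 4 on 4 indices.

125

Count = (4+1−4)·(4+1)^{4−1} = 1·125 = 125 (Pollak)
Check (2,3,1,4) → sorted (1,2,3,4): b_i ≤ i ∀i, a PF.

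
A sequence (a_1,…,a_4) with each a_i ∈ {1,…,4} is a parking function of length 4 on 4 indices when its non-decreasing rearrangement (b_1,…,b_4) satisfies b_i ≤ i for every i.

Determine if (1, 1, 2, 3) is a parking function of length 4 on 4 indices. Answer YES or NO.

Sorted: b = (1, 1, 2, 3).
  b_1=1 ≤ 1
  b_2=1 ≤ 2
  b_3=2 ≤ 3
  b_4=3 ≤ 4
All bounds hold ⇒ YES

YES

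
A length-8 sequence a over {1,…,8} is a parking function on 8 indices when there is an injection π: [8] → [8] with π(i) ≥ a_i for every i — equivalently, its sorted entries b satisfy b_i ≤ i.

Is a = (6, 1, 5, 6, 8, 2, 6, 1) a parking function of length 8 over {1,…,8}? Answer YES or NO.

Rearranged: b = (1, 1, 2, 5, 6, 6, 6, 8).
  b_1=1 ≤ 1
  b_2=1 ≤ 2
  b_3=2 ≤ 3
  b_4=5 > 4
  fails at i=4 ⇒ NO

NO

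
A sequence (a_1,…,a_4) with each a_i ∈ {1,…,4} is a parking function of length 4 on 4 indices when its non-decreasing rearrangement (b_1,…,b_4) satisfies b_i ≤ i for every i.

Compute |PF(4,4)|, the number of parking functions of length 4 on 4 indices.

|PF| = (4+1−4)·(4+1)^{4−1} = 1 · 125 = 125 (Pollak)
One tuple (1,3,1,1) → sorted (1,1,1,3): b_i ≤ i ∀i, a PF.

125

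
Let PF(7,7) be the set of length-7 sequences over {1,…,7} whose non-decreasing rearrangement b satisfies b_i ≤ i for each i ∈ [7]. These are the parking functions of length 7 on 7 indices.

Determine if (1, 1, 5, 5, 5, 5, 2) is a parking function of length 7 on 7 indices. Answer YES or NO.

NO

Order a: b = (1, 1, 2, 5, 5, 5, 5).
  b_1=1 ≤ 1
  b_2=1 ≤ 2
  b_3=2 ≤ 3
  b_4=5 > 4
  fails at i=4 ⇒ NO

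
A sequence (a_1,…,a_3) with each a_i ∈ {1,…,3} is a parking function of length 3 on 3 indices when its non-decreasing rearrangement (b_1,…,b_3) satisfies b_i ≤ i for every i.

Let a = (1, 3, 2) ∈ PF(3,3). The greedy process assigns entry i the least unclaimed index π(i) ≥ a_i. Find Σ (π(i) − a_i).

0

Σπ = 6 ({1..3} each once); Σa = 1+3+2 = 6; disp = 6−6 = 0.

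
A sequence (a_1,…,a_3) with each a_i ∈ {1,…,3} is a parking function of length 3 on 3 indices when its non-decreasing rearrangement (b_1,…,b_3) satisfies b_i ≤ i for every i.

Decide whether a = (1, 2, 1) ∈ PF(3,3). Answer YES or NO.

Rearranged: b = (1, 1, 2).
  b_1=1 ≤ 1
  b_2=1 ≤ 2
  b_3=2 ≤ 3
All bounds hold ⇒ YES

YES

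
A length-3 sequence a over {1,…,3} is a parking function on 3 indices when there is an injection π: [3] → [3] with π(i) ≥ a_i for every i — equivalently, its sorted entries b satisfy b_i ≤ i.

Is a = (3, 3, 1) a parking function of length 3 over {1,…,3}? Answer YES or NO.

Order a: b = (1, 3, 3).
  b_1=1 ≤ 1
  b_2=3 > 2
  fails at i=2 ⇒ NO

NO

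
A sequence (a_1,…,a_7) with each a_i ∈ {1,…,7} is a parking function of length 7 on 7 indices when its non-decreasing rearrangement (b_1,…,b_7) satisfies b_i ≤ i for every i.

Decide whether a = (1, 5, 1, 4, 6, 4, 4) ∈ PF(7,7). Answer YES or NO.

NO

Rearranged: b = (1, 1, 4, 4, 4, 5, 6).
  b_1=1 ≤ 1
  b_2=1 ≤ 2
  b_3=4 > 3
  fails at i=3 ⇒ NO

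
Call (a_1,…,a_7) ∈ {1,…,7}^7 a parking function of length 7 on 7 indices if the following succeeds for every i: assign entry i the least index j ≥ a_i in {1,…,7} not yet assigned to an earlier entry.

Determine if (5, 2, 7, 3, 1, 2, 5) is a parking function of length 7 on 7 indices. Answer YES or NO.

YES

Rearranged: b = (1, 2, 2, 3, 5, 5, 7).
  b_1=1 ≤ 1
  b_2=2 ≤ 2
  b_3=2 ≤ 3
  b_4=3 ≤ 4
  b_5=5 ≤ 5
  b_6=5 ≤ 6
  b_7=7 ≤ 7
All bounds hold ⇒ YES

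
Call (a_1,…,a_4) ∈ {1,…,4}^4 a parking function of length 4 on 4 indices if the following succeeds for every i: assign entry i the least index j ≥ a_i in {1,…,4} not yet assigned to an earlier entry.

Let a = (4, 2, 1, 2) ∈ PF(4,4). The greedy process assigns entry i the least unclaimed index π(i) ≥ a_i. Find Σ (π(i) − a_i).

1

Σπ(i) = 1+…+4 = 10; Σa = 4+2+1+2 = 9; disp = 10−9 = 1.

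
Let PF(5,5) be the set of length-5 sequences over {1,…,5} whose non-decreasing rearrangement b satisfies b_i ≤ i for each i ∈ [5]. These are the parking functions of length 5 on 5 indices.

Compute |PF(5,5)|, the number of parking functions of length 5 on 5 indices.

#PF = (5−5+1)·(5+1)^(5−1) = 1·1296 = 1296 (Konheim–Weiss)
Example (2,1,1,5,2) → sorted (1,1,2,2,5): b_i ≤ i ∀i, a PF.

1296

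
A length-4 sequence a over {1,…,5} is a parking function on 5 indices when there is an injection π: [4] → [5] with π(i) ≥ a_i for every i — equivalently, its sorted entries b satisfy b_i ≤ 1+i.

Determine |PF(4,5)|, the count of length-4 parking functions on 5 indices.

Count = (5+1−4)·(5+1)^{4−1} = 2×216 = 432 (Pollak)
Check (1,1,3,4) → sorted (1,1,3,4): b_i ≤ 1+i ∀i, a PF.

432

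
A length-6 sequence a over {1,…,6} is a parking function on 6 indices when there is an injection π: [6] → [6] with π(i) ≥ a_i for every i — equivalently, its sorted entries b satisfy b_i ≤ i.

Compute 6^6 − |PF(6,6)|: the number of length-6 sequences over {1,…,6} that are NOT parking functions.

|PF| = 1·7^5 = 1 · 16807 = 16807 (Konheim–Weiss)
One tuple (2,1,6,4,5,6) → sorted (1,2,4,5,6,6): b_3=4>3, not a PF.
6^6 − 16807 = 46656 − 16807 = 29849

29849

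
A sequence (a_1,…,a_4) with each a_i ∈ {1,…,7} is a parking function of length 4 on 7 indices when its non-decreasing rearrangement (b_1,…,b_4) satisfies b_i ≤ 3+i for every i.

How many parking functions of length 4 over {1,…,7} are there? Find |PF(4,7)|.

2048

|PF| = 4·8^3 = 4×512 = 2048
Example (1,3,3,2) → sorted (1,2,3,3): b_i ≤ 3+i ∀i, a PF.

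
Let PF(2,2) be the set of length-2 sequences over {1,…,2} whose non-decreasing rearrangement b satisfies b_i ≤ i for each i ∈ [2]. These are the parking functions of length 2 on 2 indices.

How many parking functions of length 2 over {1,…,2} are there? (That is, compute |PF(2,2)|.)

3

|PF(2,2)| = (2+1−2)·(2+1)^{2−1} = 1 · 3 = 3 [KW]
Check (2,1) → sorted (1,2): b_i ≤ i ∀i, a PF.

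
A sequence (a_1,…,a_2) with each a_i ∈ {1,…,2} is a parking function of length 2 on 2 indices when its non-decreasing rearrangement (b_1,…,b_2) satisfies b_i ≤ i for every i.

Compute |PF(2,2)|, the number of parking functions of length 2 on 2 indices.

3

|PF(2,2)| = (2+1−2)·(2+1)^{2−1} = 1×3 = 3 [KW]
Check (1,1) → sorted (1,1): b_i ≤ i ∀i, a PF.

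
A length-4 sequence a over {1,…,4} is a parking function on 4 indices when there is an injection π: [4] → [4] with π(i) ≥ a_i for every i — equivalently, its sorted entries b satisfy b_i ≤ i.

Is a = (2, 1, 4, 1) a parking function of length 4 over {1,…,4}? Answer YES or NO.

Sorted: b = (1, 1, 2, 4).
  b_1=1 ≤ 1
  b_2=1 ≤ 2
  b_3=2 ≤ 3
  b_4=4 ≤ 4
All bounds hold ⇒ YES

YES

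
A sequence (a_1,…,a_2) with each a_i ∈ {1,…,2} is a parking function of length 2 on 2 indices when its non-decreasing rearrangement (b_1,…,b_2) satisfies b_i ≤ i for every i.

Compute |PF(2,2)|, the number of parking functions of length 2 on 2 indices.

3

Count = 1·3^1 = 1×3 = 3 [KW]
E.g. (2,1) → sorted (1,2): b_i ≤ i ∀i, a PF.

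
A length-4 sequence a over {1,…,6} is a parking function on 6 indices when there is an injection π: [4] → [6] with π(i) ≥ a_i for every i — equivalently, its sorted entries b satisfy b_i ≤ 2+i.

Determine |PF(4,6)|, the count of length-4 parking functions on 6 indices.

1029

|PF| = (6−4+1)·(6+1)^(4−1) = 3·343 = 1029 [KW]
Example (2,1,3,3) → sorted (1,2,3,3): b_i ≤ 2+i ∀i, a PF.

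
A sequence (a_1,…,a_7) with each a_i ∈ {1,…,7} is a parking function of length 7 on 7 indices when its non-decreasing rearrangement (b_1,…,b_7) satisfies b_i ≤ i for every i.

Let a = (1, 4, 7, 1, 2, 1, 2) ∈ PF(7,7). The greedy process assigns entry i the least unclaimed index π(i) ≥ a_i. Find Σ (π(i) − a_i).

10

Σπ = 7·8/2 = 28 (π permutes [7]); Σa = 1+4+7+1+2+1+2 = 18; disp = 28−18 = 10.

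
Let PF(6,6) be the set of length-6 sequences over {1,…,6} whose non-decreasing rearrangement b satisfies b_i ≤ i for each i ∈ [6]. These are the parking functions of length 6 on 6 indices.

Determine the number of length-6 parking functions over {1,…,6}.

|PF| = (6−6+1)·(6+1)^(6−1) = 1×16807 = 16807
E.g. (3,6,2,5,1,2) → sorted (1,2,2,3,5,6): b_i ≤ i ∀i, a PF.

16807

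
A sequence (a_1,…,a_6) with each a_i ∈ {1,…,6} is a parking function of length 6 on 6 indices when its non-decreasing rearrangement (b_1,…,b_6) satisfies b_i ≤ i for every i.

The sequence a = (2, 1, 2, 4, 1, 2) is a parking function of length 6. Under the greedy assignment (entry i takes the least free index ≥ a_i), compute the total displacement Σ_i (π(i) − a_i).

Σπ(i) = 1+…+6 = 21; Σa = 2+1+2+4+1+2 = 12; disp = 21−12 = 9.

9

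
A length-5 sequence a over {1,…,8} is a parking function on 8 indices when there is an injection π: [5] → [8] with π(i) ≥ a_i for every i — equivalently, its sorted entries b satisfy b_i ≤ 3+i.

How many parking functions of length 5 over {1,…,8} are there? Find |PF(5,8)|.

|PF| = (8−5+1)·(8+1)^(5−1) = 4 · 6561 = 26244
E.g. (3,6,1,5,2) → sorted (1,2,3,5,6): b_i ≤ 3+i ∀i, a PF.

26244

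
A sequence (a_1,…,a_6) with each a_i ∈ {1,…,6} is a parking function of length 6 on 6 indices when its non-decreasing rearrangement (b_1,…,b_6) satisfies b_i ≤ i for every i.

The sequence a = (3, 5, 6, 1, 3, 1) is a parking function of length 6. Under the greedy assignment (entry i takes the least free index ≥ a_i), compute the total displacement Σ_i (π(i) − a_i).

Σπ = 21 ({1..6} each once); Σa = 3+5+6+1+3+1 = 19; disp = 21−19 = 2.

2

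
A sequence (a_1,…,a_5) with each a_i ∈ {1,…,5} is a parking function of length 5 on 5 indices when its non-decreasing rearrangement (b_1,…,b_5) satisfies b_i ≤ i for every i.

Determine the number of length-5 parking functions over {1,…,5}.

|PF| = (5+1−5)·(5+1)^{5−1} = 1·1296 = 1296 (Konheim–Weiss)
One tuple (3,1,3,4,2) → sorted (1,2,3,3,4): b_i ≤ i ∀i, a PF.

1296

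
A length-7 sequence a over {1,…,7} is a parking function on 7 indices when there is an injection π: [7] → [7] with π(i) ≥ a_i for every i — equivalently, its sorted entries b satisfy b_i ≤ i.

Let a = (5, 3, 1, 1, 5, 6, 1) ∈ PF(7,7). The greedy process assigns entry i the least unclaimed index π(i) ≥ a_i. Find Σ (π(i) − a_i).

6

Σπ = 28 ({1..7} each once); Σa = 5+3+1+1+5+6+1 = 22; disp = 28−22 = 6.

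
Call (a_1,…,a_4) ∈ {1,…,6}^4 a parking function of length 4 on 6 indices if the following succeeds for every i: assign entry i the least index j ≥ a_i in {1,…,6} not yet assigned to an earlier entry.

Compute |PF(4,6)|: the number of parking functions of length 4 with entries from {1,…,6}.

1029

Count = (6+1−4)·(6+1)^{4−1} = 3 · 343 = 1029 [KW]
Check (6,2,4,1) → sorted (1,2,4,6): b_i ≤ 2+i ∀i, a PF.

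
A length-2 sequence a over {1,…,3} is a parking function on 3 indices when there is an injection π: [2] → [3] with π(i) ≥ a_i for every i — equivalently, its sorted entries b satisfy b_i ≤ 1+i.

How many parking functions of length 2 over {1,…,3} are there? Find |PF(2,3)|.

#PF = (3+1−2)·(3+1)^{2−1} = 2·4 = 8 [KW]
One tuple (3,2) → sorted (2,3): b_i ≤ 1+i ∀i, a PF.

8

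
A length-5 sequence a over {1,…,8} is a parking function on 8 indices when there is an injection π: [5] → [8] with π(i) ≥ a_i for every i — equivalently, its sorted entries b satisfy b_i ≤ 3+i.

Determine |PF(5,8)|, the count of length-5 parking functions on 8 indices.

#PF = (8−5+1)·(8+1)^(5−1) = 4 · 6561 = 26244 [KW]
One tuple (5,8,2,3,6) → sorted (2,3,5,6,8): b_i ≤ 3+i ∀i, a PF.

26244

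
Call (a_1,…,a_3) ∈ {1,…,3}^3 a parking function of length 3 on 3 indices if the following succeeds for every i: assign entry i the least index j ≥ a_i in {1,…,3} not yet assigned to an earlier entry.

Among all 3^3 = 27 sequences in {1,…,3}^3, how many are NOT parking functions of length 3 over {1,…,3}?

11

|PF(3,3)| = 1·4^2 = 1·16 = 16 (Pollak)
One tuple (2,2,2) → sorted (2,2,2): b_1=2>1, not a PF.
3^3 − 16 = 27 − 16 = 11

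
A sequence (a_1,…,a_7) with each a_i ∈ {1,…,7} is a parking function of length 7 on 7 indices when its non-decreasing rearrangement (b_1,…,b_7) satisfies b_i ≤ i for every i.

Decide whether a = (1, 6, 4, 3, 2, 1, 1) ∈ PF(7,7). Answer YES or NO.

YES

Rearranged: b = (1, 1, 1, 2, 3, 4, 6).
  b_1=1 ≤ 1
  b_2=1 ≤ 2
  b_3=1 ≤ 3
  b_4=2 ≤ 4
  b_5=3 ≤ 5
  b_6=4 ≤ 6
  b_7=6 ≤ 7
All bounds hold ⇒ YES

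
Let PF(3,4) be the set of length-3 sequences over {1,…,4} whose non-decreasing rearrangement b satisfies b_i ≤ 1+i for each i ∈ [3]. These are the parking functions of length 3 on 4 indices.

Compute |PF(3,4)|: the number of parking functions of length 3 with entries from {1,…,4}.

#PF = (4+1−3)·(4+1)^{3−1} = 2·25 = 50
Example (3,4,1) → sorted (1,3,4): b_i ≤ 1+i ∀i, a PF.

50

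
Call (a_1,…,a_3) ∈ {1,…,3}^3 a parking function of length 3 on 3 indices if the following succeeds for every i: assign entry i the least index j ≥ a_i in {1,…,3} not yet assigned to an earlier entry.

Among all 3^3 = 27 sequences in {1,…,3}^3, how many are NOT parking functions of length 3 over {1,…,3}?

11

|PF(3,3)| = (4−3)·4^(3−1) = 1·16 = 16 (Konheim–Weiss)
E.g. (3,3,2) → sorted (2,3,3): b_1=2>1, not a PF.
3^3 − 16 = 27 − 16 = 11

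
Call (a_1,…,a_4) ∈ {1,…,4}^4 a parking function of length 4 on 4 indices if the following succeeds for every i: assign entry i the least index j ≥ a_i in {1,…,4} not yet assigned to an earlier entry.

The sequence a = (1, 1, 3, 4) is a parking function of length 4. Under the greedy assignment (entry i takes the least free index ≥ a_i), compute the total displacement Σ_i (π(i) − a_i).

Σπ = 4·5/2 = 10 (π permutes [4]); Σa = 1+1+3+4 = 9; disp = 10−9 = 1.

1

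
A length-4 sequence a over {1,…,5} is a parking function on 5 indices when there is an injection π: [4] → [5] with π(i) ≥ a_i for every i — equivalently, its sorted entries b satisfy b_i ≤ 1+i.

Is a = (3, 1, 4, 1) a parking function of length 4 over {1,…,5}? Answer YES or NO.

Rearranged: b = (1, 1, 3, 4).
  b_1=1 ≤ 2
  b_2=1 ≤ 3
  b_3=3 ≤ 4
  b_4=4 ≤ 5
All bounds hold ⇒ YES

YES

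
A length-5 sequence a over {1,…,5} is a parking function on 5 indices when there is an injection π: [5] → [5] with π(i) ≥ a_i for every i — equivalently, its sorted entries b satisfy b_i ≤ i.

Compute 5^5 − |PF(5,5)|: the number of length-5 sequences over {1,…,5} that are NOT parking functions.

|PF(5,5)| = (6−5)·6^(5−1) = 1·1296 = 1296 (Konheim–Weiss)
One tuple (5,5,2,1,4) → sorted (1,2,4,5,5): b_3=4>3, not a PF.
So 3125 − 1296 = 1829 fail.

1829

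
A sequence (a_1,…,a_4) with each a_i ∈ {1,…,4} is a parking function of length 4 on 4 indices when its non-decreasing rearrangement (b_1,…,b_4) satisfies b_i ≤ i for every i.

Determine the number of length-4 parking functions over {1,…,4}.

|PF(4,4)| = (5−4)·5^(4−1) = 1·125 = 125
One tuple (1,1,1,3) → sorted (1,1,1,3): b_i ≤ i ∀i, a PF.

125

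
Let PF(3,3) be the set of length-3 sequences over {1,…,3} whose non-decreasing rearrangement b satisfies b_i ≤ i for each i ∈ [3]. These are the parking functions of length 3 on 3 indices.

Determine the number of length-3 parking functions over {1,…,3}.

16

#PF = (4−3)·4^(3−1) = 1·16 = 16 [KW]
Check (1,2,3) → sorted (1,2,3): b_i ≤ i ∀i, a PF.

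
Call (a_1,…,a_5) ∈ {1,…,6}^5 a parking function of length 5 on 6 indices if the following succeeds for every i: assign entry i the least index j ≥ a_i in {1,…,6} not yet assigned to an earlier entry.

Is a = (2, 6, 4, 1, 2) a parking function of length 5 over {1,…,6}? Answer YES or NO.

YES

Rearranged: b = (1, 2, 2, 4, 6).
  b_1=1 ≤ 2
  b_2=2 ≤ 3
  b_3=2 ≤ 4
  b_4=4 ≤ 5
  b_5=6 ≤ 6
All bounds hold ⇒ YES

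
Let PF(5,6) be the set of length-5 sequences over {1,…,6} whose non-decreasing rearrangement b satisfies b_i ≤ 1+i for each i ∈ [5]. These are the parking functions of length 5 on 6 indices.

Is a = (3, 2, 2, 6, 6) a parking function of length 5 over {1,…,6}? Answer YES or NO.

NO

Sorted: b = (2, 2, 3, 6, 6).
  b_1=2 ≤ 2
  b_2=2 ≤ 3
  b_3=3 ≤ 4
  b_4=6 > 5
  fails at i=4 ⇒ NO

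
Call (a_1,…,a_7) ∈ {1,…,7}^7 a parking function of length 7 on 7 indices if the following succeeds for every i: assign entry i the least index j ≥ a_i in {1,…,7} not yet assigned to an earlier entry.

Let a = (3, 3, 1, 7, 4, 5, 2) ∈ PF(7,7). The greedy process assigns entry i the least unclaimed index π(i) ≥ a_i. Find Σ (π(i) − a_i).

3

Σπ = 7·8/2 = 28 (π permutes [7]); Σa = 3+3+1+7+4+5+2 = 25; disp = 28−25 = 3.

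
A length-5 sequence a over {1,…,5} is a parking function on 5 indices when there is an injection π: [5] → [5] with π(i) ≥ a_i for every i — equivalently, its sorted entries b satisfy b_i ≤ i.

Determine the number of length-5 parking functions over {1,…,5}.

1296

|PF(5,5)| = 1·6^4 = 1·1296 = 1296 [KW]
Example (1,5,1,3,4) → sorted (1,1,3,4,5): b_i ≤ i ∀i, a PF.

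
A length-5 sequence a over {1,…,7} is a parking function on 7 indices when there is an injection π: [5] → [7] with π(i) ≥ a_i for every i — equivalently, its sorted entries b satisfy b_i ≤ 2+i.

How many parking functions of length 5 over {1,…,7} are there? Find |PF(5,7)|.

12288

#PF = (7−5+1)·(7+1)^(5−1) = 3 · 4096 = 12288 (Pollak)
One tuple (4,6,1,2,1) → sorted (1,1,2,4,6): b_i ≤ 2+i ∀i, a PF.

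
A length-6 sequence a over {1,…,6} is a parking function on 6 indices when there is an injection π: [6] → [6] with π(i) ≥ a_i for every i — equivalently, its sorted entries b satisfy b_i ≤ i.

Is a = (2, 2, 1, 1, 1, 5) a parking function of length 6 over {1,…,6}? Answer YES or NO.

Order a: b = (1, 1, 1, 2, 2, 5).
  b_1=1 ≤ 1
  b_2=1 ≤ 2
  b_3=1 ≤ 3
  b_4=2 ≤ 4
  b_5=2 ≤ 5
  b_6=5 ≤ 6
All bounds hold ⇒ YES

YES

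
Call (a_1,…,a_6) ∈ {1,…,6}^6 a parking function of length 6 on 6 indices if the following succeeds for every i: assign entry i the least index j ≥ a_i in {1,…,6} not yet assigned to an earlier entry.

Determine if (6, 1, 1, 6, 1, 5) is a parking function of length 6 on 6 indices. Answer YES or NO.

Rearranged: b = (1, 1, 1, 5, 6, 6).
  b_1=1 ≤ 1
  b_2=1 ≤ 2
  b_3=1 ≤ 3
  b_4=5 > 4
  fails at i=4 ⇒ NO

NO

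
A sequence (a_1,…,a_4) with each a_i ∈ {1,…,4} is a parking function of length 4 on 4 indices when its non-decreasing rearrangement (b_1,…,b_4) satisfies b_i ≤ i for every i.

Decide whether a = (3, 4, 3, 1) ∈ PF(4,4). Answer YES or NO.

Rearranged: b = (1, 3, 3, 4).
  b_1=1 ≤ 1
  b_2=3 > 2
  fails at i=2 ⇒ NO

NO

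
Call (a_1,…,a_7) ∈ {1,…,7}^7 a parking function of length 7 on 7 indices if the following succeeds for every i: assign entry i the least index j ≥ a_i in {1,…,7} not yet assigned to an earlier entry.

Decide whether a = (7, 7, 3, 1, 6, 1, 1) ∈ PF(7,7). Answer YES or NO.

Rearranged: b = (1, 1, 1, 3, 6, 7, 7).
  b_1=1 ≤ 1
  b_2=1 ≤ 2
  b_3=1 ≤ 3
  b_4=3 ≤ 4
  b_5=6 > 5
  fails at i=5 ⇒ NO

NO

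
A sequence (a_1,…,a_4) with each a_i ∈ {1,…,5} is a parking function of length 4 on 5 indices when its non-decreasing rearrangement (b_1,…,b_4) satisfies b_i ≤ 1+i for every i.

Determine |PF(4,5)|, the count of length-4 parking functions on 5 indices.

432

|PF(4,5)| = (5−4+1)·(5+1)^(4−1) = 2 · 216 = 432 [KW]
Check (1,3,3,1) → sorted (1,1,3,3): b_i ≤ 1+i ∀i, a PF.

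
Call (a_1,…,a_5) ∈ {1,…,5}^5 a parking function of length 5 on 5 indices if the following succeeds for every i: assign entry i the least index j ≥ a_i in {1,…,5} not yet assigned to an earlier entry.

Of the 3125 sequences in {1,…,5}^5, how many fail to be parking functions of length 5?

|PF| = (5−5+1)·(5+1)^(5−1) = 1·1296 = 1296 [KW]
E.g. (2,5,3,3,5) → sorted (2,3,3,5,5): b_1=2>1, not a PF.
So 3125 − 1296 = 1829 fail.

1829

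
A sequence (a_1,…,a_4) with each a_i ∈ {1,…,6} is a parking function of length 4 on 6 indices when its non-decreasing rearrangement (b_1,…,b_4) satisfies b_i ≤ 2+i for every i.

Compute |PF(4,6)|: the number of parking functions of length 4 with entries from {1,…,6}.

1029

|PF(4,6)| = (7−4)·7^(4−1) = 3 · 343 = 1029 (Konheim–Weiss)
Example (3,6,1,2) → sorted (1,2,3,6): b_i ≤ 2+i ∀i, a PF.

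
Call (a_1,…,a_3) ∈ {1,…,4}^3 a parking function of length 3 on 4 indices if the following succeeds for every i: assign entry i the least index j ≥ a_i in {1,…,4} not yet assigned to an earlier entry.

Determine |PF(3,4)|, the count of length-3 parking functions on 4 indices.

50

|PF(3,4)| = 2·5^2 = 2 · 25 = 50
Example (1,2,1) → sorted (1,1,2): b_i ≤ 1+i ∀i, a PF.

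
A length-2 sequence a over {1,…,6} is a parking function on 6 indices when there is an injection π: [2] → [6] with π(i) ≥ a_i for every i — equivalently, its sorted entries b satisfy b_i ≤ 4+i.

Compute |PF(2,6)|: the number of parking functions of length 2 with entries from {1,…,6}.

35

|PF(2,6)| = (6+1−2)·(6+1)^{2−1} = 5·7 = 35 (Pollak)
One tuple (6,5) → sorted (5,6): b_i ≤ 4+i ∀i, a PF.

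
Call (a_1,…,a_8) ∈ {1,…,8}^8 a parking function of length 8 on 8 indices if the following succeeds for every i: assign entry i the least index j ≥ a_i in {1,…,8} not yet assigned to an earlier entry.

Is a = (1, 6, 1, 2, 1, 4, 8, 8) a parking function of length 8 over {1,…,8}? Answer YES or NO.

NO

Rearranged: b = (1, 1, 1, 2, 4, 6, 8, 8).
  b_1=1 ≤ 1
  b_2=1 ≤ 2
  b_3=1 ≤ 3
  b_4=2 ≤ 4
  b_5=4 ≤ 5
  b_6=6 ≤ 6
  b_7=8 > 7
  fails at i=7 ⇒ NO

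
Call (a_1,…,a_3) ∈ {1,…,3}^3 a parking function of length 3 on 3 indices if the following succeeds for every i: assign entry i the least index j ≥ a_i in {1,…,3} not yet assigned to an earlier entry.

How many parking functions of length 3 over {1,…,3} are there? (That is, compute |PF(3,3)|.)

#PF = (3−3+1)·(3+1)^(3−1) = 1×16 = 16 (Pollak)
E.g. (1,1,3) → sorted (1,1,3): b_i ≤ i ∀i, a PF.

16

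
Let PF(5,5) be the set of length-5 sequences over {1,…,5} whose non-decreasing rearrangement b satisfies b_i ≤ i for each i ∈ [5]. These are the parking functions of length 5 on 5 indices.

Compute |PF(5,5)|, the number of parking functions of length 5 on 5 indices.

Count = (6−5)·6^(5−1) = 1×1296 = 1296 (Pollak)
Example (2,4,1,4,1) → sorted (1,1,2,4,4): b_i ≤ i ∀i, a PF.

1296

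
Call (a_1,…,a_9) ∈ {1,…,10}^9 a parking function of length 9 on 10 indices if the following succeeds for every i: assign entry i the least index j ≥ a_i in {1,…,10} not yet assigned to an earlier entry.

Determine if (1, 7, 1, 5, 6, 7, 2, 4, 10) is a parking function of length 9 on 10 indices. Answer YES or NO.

YES

Rearranged: b = (1, 1, 2, 4, 5, 6, 7, 7, 10).
  b_1=1 ≤ 2
  b_2=1 ≤ 3
  b_3=2 ≤ 4
  b_4=4 ≤ 5
  b_5=5 ≤ 6
  b_6=6 ≤ 7
  b_7=7 ≤ 8
  b_8=7 ≤ 9
  b_9=10 ≤ 10
All bounds hold ⇒ YES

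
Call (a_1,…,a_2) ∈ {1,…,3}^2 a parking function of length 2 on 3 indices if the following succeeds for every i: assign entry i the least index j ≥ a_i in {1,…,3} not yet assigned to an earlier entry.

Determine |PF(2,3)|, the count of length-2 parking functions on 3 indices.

8

#PF = (3+1−2)·(3+1)^{2−1} = 2 · 4 = 8
Check (1,2) → sorted (1,2): b_i ≤ 1+i ∀i, a PF.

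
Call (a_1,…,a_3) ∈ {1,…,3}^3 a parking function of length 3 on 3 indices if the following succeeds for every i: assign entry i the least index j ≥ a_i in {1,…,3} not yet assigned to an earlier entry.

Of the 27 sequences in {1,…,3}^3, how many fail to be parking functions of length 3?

11

Count = (4−3)·4^(3−1) = 1 · 16 = 16 [KW]
Check (2,3,2) → sorted (2,2,3): b_1=2>1, not a PF.
So 27 − 16 = 11 fail.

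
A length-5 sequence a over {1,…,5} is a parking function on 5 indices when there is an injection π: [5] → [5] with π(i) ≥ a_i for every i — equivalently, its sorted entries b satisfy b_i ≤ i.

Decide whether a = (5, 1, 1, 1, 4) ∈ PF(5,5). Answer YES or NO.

Order a: b = (1, 1, 1, 4, 5).
  b_1=1 ≤ 1
  b_2=1 ≤ 2
  b_3=1 ≤ 3
  b_4=4 ≤ 4
  b_5=5 ≤ 5
All bounds hold ⇒ YES

YES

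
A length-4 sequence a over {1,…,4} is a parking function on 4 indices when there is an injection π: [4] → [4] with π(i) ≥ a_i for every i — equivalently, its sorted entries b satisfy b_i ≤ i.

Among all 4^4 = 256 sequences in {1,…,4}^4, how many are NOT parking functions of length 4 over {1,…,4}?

131

|PF| = (4+1−4)·(4+1)^{4−1} = 1 · 125 = 125 (Pollak)
E.g. (3,2,4,4) → sorted (2,3,4,4): b_1=2>1, not a PF.
Total 256; non-PF = 256−125 = 131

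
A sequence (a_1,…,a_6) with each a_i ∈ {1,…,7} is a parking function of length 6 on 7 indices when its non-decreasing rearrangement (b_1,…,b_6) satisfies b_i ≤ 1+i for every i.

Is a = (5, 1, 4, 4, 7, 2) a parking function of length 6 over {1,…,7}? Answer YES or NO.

Sorted: b = (1, 2, 4, 4, 5, 7).
  b_1=1 ≤ 2
  b_2=2 ≤ 3
  b_3=4 ≤ 4
  b_4=4 ≤ 5
  b_5=5 ≤ 6
  b_6=7 ≤ 7
All bounds hold ⇒ YES

YES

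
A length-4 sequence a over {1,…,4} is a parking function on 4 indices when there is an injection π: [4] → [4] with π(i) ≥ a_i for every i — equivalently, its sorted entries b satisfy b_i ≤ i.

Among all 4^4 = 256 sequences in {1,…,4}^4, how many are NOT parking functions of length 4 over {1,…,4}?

|PF(4,4)| = (4+1−4)·(4+1)^{4−1} = 1·125 = 125 (Konheim–Weiss)
Example (1,4,4,2) → sorted (1,2,4,4): b_3=4>3, not a PF.
4^4 − 125 = 256 − 125 = 131

131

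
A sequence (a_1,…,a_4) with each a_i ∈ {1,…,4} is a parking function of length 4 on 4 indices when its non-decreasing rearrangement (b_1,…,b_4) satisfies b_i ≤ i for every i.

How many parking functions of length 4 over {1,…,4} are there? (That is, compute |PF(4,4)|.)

#PF = (4−4+1)·(4+1)^(4−1) = 1 · 125 = 125 (Pollak)
Example (1,3,1,4) → sorted (1,1,3,4): b_i ≤ i ∀i, a PF.

125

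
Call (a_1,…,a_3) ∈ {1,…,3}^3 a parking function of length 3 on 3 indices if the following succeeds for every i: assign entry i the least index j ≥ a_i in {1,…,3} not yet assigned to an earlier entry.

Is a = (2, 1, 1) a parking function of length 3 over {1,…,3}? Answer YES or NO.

YES

Sorted: b = (1, 1, 2).
  b_1=1 ≤ 1
  b_2=1 ≤ 2
  b_3=2 ≤ 3
All bounds hold ⇒ YES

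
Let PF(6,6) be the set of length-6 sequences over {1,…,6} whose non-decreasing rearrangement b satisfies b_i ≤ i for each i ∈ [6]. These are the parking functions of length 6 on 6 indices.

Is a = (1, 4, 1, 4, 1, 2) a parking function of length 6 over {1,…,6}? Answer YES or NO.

Sorted: b = (1, 1, 1, 2, 4, 4).
  b_1=1 ≤ 1
  b_2=1 ≤ 2
  b_3=1 ≤ 3
  b_4=2 ≤ 4
  b_5=4 ≤ 5
  b_6=4 ≤ 6
All bounds hold ⇒ YES

YES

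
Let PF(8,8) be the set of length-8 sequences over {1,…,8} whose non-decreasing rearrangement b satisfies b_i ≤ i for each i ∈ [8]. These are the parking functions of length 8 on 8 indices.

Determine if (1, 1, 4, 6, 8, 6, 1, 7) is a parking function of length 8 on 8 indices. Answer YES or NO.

Order a: b = (1, 1, 1, 4, 6, 6, 7, 8).
  b_1=1 ≤ 1
  b_2=1 ≤ 2
  b_3=1 ≤ 3
  b_4=4 ≤ 4
  b_5=6 > 5
  fails at i=5 ⇒ NO

NO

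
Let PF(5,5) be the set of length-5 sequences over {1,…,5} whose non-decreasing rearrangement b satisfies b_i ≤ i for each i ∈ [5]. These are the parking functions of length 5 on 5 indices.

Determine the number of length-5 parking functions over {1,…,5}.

1296

#PF = (6−5)·6^(5−1) = 1×1296 = 1296
Example (1,3,5,2,3) → sorted (1,2,3,3,5): b_i ≤ i ∀i, a PF.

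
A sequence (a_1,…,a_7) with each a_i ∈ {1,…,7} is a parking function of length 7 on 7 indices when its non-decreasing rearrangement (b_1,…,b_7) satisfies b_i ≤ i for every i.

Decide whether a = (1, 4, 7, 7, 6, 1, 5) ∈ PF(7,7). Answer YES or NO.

Rearranged: b = (1, 1, 4, 5, 6, 7, 7).
  b_1=1 ≤ 1
  b_2=1 ≤ 2
  b_3=4 > 3
  fails at i=3 ⇒ NO

NO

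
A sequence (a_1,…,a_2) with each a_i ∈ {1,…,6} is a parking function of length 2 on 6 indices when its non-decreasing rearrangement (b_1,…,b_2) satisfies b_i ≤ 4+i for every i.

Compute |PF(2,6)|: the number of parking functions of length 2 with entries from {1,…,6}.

35

Count = (6−2+1)·(6+1)^(2−1) = 5×7 = 35 (Pollak)
Check (6,1) → sorted (1,6): b_i ≤ 4+i ∀i, a PF.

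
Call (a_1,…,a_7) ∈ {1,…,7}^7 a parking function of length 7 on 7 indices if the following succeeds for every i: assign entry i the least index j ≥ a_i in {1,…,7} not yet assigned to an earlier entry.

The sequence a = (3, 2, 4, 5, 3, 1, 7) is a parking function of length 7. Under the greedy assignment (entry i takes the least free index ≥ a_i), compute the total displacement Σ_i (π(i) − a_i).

Σπ(i) = 1+…+7 = 28; Σa = 3+2+4+5+3+1+7 = 25; disp = 28−25 = 3.

3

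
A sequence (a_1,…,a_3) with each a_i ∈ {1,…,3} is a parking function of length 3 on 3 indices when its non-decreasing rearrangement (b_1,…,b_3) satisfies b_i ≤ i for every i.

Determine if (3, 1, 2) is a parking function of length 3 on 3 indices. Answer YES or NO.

Sorted: b = (1, 2, 3).
  b_1=1 ≤ 1
  b_2=2 ≤ 2
  b_3=3 ≤ 3
All bounds hold ⇒ YES

YES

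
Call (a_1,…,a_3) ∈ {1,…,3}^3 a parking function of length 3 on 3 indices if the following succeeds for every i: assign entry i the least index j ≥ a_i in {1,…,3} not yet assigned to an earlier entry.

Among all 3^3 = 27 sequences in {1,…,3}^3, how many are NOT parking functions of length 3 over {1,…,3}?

11

|PF(3,3)| = (4−3)·4^(3−1) = 1 · 16 = 16 (Konheim–Weiss)
Example (2,2,3) → sorted (2,2,3): b_1=2>1, not a PF.
So 27 − 16 = 11 fail.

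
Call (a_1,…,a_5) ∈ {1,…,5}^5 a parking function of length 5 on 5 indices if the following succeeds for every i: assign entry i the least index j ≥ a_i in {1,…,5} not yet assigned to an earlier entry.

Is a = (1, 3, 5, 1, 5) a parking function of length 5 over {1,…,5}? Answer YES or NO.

NO

Sorted: b = (1, 1, 3, 5, 5).
  b_1=1 ≤ 1
  b_2=1 ≤ 2
  b_3=3 ≤ 3
  b_4=5 > 4
  fails at i=4 ⇒ NO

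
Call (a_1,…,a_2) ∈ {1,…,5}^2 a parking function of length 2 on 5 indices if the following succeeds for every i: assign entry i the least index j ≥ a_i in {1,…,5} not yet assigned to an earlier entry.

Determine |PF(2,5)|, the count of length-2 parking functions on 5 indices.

#PF = (6−2)·6^(2−1) = 4 · 6 = 24 (Konheim–Weiss)
Example (3,1) → sorted (1,3): b_i ≤ 3+i ∀i, a PF.

24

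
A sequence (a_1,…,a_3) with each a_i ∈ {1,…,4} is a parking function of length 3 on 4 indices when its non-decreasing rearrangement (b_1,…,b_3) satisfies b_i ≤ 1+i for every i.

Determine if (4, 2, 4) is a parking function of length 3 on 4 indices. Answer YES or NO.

NO

Rearranged: b = (2, 4, 4).
  b_1=2 ≤ 2
  b_2=4 > 3
  fails at i=2 ⇒ NO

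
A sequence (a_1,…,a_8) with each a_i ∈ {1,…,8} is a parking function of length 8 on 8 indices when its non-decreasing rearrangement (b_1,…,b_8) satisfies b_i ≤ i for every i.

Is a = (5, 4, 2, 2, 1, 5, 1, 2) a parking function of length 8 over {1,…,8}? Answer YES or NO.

Sorted: b = (1, 1, 2, 2, 2, 4, 5, 5).
  b_1=1 ≤ 1
  b_2=1 ≤ 2
  b_3=2 ≤ 3
  b_4=2 ≤ 4
  b_5=2 ≤ 5
  b_6=4 ≤ 6
  b_7=5 ≤ 7
  b_8=5 ≤ 8
All bounds hold ⇒ YES

YES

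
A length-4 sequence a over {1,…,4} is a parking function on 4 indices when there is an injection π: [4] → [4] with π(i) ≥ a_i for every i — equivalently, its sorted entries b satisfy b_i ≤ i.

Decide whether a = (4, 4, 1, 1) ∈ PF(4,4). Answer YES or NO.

Sorted: b = (1, 1, 4, 4).
  b_1=1 ≤ 1
  b_2=1 ≤ 2
  b_3=4 > 3
  fails at i=3 ⇒ NO

NO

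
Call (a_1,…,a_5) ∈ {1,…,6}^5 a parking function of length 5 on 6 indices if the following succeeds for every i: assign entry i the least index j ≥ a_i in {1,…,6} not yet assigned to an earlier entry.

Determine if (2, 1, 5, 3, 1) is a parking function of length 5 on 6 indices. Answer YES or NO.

Rearranged: b = (1, 1, 2, 3, 5).
  b_1=1 ≤ 2
  b_2=1 ≤ 3
  b_3=2 ≤ 4
  b_4=3 ≤ 5
  b_5=5 ≤ 6
All bounds hold ⇒ YES

YES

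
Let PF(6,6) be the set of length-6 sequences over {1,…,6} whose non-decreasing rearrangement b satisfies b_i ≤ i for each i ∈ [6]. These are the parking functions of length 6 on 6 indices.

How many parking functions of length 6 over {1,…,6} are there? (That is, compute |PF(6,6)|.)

16807

Count = (6+1−6)·(6+1)^{6−1} = 1×16807 = 16807 (Pollak)
One tuple (2,1,2,4,4,4) → sorted (1,2,2,4,4,4): b_i ≤ i ∀i, a PF.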